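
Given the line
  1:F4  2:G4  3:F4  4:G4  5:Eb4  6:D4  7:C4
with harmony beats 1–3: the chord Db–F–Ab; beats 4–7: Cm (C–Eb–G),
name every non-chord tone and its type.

The harmony at that moment is Db major triad (Db, F, Ab); G4 is not a chord tone.
It is approached by step up from F4 and left by step down to F4.
Step away and step back to the same note — a neighbor tone (upper neighbor).
The harmony at that moment is C minor triad (C, Eb, G); D4 is not a chord tone.
It is approached by step down from Eb4 and left by step down to C4.
Step in, step out in the same direction — a passing tone.

G4 (beat 2) — neighbor tone; D4 (beat 6) — passing tone.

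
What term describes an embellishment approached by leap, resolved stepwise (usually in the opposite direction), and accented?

Appoggiatura.

Approach: by leap. Departure: by step. Metric position: strong.
Leap in, step out, in a metrically strong position — an appoggiatura. (It is the mirror image of the escape tone, which steps in and leaps out from a weak position.)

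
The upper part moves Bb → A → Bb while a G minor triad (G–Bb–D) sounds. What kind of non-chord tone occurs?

The harmony at that moment is G minor triad (G, Bb, D); A is not a chord tone.
It is approached by step down from Bb and left by step up to Bb.
Step away and step back to the same note — a neighbor tone (lower neighbor).

A is a neighbor tone.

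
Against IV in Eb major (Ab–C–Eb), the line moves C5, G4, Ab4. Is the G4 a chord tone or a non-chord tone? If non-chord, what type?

The harmony at that moment is Ab major triad (Ab, C, Eb); G4 is not a chord tone.
It is approached by leap down from C5 and left by step up to Ab4.
Leap in, step out — an appoggiatura.

Non-chord tone — an appoggiatura.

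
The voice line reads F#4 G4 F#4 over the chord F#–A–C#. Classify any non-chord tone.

The harmony at that moment is F# minor triad (F#, A, C#); G4 is not a chord tone.
It is approached by step up from F#4 and left by step down to F#4.
Step away and step back to the same note — a neighbor tone (upper neighbor).

G4 is a neighbor tone.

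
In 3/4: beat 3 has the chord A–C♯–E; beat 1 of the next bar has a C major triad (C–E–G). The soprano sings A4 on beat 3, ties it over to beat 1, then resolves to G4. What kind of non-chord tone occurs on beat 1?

Suspension.

The harmony at that moment is C major triad (C, E, G); A4 is not a chord tone.
It is held over (the same pitch as the preceding A4) and left by step down to G4.
Held over from the previous chord and resolving down by step — a suspension.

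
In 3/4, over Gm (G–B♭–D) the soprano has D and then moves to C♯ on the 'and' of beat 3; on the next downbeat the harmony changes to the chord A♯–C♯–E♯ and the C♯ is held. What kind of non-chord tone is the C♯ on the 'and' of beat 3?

The harmony at that moment is G minor triad (G, B♭, D); C♯ is not a chord tone.
It is approached by step down from D and then sustained as the same pitch into the next harmony.
Arriving early and becoming a chord tone when the harmony changes — an anticipation.

Anticipation.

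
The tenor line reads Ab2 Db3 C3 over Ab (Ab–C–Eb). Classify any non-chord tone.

Db3 is an appoggiatura.

The harmony at that moment is Ab major triad (Ab, C, Eb); Db3 is not a chord tone.
It is approached by leap up from Ab2 and left by step down to C3.
Leap in, step out — an appoggiatura.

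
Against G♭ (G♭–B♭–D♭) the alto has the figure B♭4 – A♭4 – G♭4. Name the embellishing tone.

A♭4 is a passing tone.

The harmony at that moment is G♭ major triad (G♭, B♭, D♭); A♭4 is not a chord tone.
It is approached by step down from B♭4 and left by step down to G♭4.
Step in, step out in the same direction — a passing tone.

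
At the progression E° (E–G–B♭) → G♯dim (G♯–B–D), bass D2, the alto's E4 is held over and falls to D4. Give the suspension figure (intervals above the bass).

At the second chord the bass is D2. The suspended E4 lies a ninth above the bass; after resolving down by step to D4, the interval above the bass becomes an octave.
Suspension figures are named by those two intervals: 9–8.

9–8 suspension.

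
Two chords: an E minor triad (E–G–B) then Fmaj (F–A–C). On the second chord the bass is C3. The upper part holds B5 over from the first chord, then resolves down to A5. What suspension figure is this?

7–6 suspension.

At the second chord the bass is C3. The suspended B5 lies a seventh above the bass; after resolving down by step to A5, the interval above the bass becomes a sixth.
Suspension figures are named by those two intervals: 7–6.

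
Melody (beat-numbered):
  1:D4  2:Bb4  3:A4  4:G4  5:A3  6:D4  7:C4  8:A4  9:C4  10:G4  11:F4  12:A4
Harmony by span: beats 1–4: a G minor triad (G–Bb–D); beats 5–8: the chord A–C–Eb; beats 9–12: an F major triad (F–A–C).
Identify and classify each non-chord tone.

A4 (beat 3) — passing tone; D4 (beat 6) — appoggiatura; G4 (beat 10) — appoggiatura.

The harmony at that moment is G minor triad (G, Bb, D); A4 is not a chord tone.
It is approached by step down from Bb4 and left by step down to G4.
Step in, step out in the same direction — a passing tone.
The harmony at that moment is A diminished triad (A, C, Eb); D4 is not a chord tone.
It is approached by leap up from A3 and left by step down to C4.
Leap in, step out — an appoggiatura.
The harmony at that moment is F major triad (F, A, C); G4 is not a chord tone.
It is approached by leap up from C4 and left by step down to F4.
Leap in, step out — an appoggiatura.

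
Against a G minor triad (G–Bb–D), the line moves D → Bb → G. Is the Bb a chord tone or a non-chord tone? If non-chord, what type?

Chord tone (the third of G minor triad).

G minor triad contains G, Bb, D; Bb is the third, so it is a chord tone.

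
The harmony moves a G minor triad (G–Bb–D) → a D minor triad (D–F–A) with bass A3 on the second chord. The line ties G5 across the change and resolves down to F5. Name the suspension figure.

7–6 suspension.

At the second chord the bass is A3. The suspended G5 lies a seventh above the bass; after resolving down by step to F5, the interval above the bass becomes a sixth.
Suspension figures are named by those two intervals: 7–6.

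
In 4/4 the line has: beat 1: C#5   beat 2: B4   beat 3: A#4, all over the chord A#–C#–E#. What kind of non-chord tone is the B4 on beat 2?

Passing tone.

The harmony at that moment is A# minor triad (A#, C#, E#); B4 is not a chord tone.
It is approached by step down from C#5 and left by step down to A#4.
Step in, step out in the same direction — a passing tone.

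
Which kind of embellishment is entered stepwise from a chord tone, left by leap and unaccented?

Escape tone.

Approach: by step. Departure: by leap. Metric position: weak.
Step in, leap out, from a weak position — an escape tone (échappée). (It is the mirror image of the appoggiatura, which leaps in and steps out on a strong beat.)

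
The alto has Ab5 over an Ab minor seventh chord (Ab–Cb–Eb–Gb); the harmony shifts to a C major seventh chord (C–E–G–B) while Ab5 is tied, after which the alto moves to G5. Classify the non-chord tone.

The harmony at that moment is C major seventh chord (C, E, G, B); Ab5 is not a chord tone.
It is held over (the same pitch as the preceding Ab5) and left by step down to G5.
Held over from the previous chord and resolving down by step — a suspension.

Ab5 is a suspension.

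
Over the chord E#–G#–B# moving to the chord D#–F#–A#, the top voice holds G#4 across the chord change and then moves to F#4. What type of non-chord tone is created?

G#4 is a suspension.

The harmony at that moment is D# minor triad (D#, F#, A#); G#4 is not a chord tone.
It is held over (the same pitch as the preceding G#4) and left by step down to F#4.
Held over from the previous chord and resolving down by step — a suspension.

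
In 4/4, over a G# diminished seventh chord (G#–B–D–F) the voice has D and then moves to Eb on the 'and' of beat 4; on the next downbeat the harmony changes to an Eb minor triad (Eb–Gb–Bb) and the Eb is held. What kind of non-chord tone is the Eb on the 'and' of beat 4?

The harmony at that moment is G# diminished seventh chord (G#, B, D, F); Eb is not a chord tone.
It is approached by step up from D and then sustained as the same pitch into the next harmony.
Arriving early and becoming a chord tone when the harmony changes — an anticipation.

Anticipation.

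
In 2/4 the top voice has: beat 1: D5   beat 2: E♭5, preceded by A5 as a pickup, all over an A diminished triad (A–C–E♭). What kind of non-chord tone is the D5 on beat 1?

Appoggiatura.

The harmony at that moment is A diminished triad (A, C, E♭); D5 is not a chord tone.
It is approached by leap down from A5 and left by step up to E♭5.
Leap in, step out, metrically accented — an appoggiatura.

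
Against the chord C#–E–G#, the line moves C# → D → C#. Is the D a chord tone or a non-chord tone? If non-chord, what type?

The harmony at that moment is C# minor triad (C#, E, G#); D is not a chord tone.
It is approached by step up from C# and left by step down to C#.
Step away and step back to the same note — a neighbor tone (upper neighbor).

Non-chord tone — a neighbor tone.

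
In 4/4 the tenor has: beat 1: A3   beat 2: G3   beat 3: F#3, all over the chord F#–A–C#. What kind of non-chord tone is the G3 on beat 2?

The harmony at that moment is F# minor triad (F#, A, C#); G3 is not a chord tone.
It is approached by step down from A3 and left by step down to F#3.
Step in, step out in the same direction — a passing tone.

Passing tone.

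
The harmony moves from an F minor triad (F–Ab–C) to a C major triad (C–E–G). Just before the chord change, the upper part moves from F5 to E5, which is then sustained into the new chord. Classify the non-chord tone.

E5 is an anticipation.

The harmony at that moment is F minor triad (F, Ab, C); E5 is not a chord tone.
It is approached by step down from F5 and then sustained as the same pitch into the next harmony.
Arriving early and becoming a chord tone when the harmony changes — an anticipation.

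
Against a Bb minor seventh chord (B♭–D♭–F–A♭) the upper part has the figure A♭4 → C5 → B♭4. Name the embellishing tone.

C5 is an appoggiatura.

The harmony at that moment is B♭ minor seventh chord (B♭, D♭, F, A♭); C5 is not a chord tone.
It is approached by leap up from A♭4 and left by step down to B♭4.
Leap in, step out — an appoggiatura.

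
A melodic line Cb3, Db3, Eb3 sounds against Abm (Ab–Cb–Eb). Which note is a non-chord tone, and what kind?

Db3 is a passing tone.

The harmony at that moment is Ab minor triad (Ab, Cb, Eb); Db3 is not a chord tone.
It is approached by step up from Cb3 and left by step up to Eb3.
Step in, step out in the same direction — a passing tone.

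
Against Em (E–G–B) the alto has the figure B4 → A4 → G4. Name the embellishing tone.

The harmony at that moment is E minor triad (E, G, B); A4 is not a chord tone.
It is approached by step down from B4 and left by step down to G4.
Step in, step out in the same direction — a passing tone.

A4 is a passing tone.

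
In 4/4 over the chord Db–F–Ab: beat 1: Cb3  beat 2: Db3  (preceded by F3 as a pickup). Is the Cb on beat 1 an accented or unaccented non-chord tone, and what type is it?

The harmony at that moment is Db major triad (Db, F, Ab); Cb3 is not a chord tone.
It is approached by leap down from F3 and left by step up to Db3.
Leap in, step out — an appoggiatura.
It falls on the downbeat, so it is accented.

Accented appoggiatura.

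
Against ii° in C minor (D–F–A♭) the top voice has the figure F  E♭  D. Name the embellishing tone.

The harmony at that moment is D diminished triad (D, F, A♭); E♭ is not a chord tone.
It is approached by step down from F and left by step down to D.
Step in, step out in the same direction — a passing tone.

E♭ is a passing tone.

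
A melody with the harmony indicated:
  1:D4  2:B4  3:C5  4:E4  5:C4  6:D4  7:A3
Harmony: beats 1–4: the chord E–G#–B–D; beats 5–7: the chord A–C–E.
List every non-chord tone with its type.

C5 (beat 3) — escape tone; D4 (beat 6) — escape tone.

The harmony at that moment is E dominant seventh chord (E, G#, B, D); C5 is not a chord tone.
It is approached by step up from B4 and left by leap down to E4.
Step in, leap out — an escape tone.
The harmony at that moment is A minor triad (A, C, E); D4 is not a chord tone.
It is approached by step up from C4 and left by leap down to A3.
Step in, leap out — an escape tone.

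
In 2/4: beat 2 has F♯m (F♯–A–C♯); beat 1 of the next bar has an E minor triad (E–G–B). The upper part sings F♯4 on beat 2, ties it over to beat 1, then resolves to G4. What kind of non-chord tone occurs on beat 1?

The harmony at that moment is E minor triad (E, G, B); F♯4 is not a chord tone.
It is held over (the same pitch as the preceding F♯4) and left by step up to G4.
Held over from the previous chord and resolving up by step — a retardation.

Retardation.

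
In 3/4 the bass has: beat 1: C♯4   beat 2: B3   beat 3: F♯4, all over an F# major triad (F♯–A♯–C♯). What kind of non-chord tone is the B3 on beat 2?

The harmony at that moment is F♯ major triad (F♯, A♯, C♯); B3 is not a chord tone.
It is approached by step down from C♯4 and left by leap up to F♯4.
Step in, leap out, on a weak beat — an escape tone.

Escape tone.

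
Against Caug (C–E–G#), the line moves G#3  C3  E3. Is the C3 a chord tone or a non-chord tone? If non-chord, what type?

C augmented triad contains C, E, G#; C is the root, so it is a chord tone.

Chord tone (the root of C augmented triad).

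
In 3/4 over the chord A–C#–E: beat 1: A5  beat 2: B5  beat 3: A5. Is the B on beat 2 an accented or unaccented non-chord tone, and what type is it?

The harmony at that moment is A major triad (A, C#, E); B5 is not a chord tone.
It is approached by step up from A5 and left by step down to A5.
Step away and step back to the same note — a neighbor tone (upper neighbor).
It falls on a weak beat, so it is unaccented.

Unaccented neighbor tone.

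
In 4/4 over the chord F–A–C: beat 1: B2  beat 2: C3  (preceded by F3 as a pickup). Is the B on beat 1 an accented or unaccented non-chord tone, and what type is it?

The harmony at that moment is F major triad (F, A, C); B2 is not a chord tone.
It is approached by leap down from F3 and left by step up to C3.
Leap in, step out — an appoggiatura.
It falls on the downbeat, so it is accented.

Accented appoggiatura.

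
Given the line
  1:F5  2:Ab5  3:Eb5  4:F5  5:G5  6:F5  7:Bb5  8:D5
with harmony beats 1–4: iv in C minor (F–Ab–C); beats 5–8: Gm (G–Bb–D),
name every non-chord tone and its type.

The harmony at that moment is F minor triad (F, Ab, C); Eb5 is not a chord tone.
It is approached by leap down from Ab5 and left by step up to F5.
Leap in, step out — an appoggiatura.
The harmony at that moment is G minor triad (G, Bb, D); F5 is not a chord tone.
It is approached by step down from G5 and left by leap up to Bb5.
Step in, leap out — an escape tone.

Eb5 (beat 3) — appoggiatura; F5 (beat 6) — escape tone.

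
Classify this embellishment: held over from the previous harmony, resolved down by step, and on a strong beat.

Suspension.

Approach: by preparation — the pitch is first a chord tone, then held (tied or repeated) while the harmony changes under it. Departure: down by step. Metric position: strong.
A prepared dissonance that resolves downward by step — a suspension. (The same figure resolving upward would be a retardation.)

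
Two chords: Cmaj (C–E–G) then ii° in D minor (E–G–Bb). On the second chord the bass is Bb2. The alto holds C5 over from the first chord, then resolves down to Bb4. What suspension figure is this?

At the second chord the bass is Bb2. The suspended C5 lies a ninth above the bass; after resolving down by step to Bb4, the interval above the bass becomes an octave.
Suspension figures are named by those two intervals: 9–8.

9–8 suspension.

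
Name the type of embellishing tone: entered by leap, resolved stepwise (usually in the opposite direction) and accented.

Appoggiatura.

Approach: by leap. Departure: by step. Metric position: strong.
Leap in, step out, in a metrically strong position — an appoggiatura. (It is the mirror image of the escape tone, which steps in and leaps out from a weak position.)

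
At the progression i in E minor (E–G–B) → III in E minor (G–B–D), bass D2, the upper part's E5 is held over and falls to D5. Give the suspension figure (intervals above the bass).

At the second chord the bass is D2. The suspended E5 lies a ninth above the bass; after resolving down by step to D5, the interval above the bass becomes an octave.
Suspension figures are named by those two intervals: 9–8.

9–8 suspension.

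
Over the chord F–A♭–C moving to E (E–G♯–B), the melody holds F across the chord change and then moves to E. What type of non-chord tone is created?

F is a suspension.

The harmony at that moment is E major triad (E, G♯, B); F is not a chord tone.
It is held over (the same pitch as the preceding F) and left by step down to E.
Held over from the previous chord and resolving down by step — a suspension.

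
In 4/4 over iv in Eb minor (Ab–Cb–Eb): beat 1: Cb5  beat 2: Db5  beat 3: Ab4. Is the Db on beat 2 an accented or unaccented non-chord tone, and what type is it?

Unaccented escape tone.

The harmony at that moment is Ab minor triad (Ab, Cb, Eb); Db5 is not a chord tone.
It is approached by step up from Cb5 and left by leap down to Ab4.
Step in, leap out — an escape tone.
It falls on a weak beat, so it is unaccented.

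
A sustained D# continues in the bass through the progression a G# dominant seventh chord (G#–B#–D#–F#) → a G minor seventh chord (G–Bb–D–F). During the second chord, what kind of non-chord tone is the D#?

Pedal tone (pedal point).

The harmony at that moment is G minor seventh chord (G, Bb, D, F); D# is not a chord tone.
It is held over (the same pitch as the preceding D#) and then sustained as the same pitch into the next harmony.
Sustained through a change of harmony — a pedal tone.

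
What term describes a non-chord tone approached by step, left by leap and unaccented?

Approach: by step. Departure: by leap. Metric position: weak.
Step in, leap out, from a weak position — an escape tone (échappée). (It is the mirror image of the appoggiatura, which leaps in and steps out on a strong beat.)

Escape tone.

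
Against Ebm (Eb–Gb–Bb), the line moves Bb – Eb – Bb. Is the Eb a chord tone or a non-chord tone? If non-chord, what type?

Eb minor triad contains Eb, Gb, Bb; Eb is the root, so it is a chord tone.

Chord tone (the root of Eb minor triad).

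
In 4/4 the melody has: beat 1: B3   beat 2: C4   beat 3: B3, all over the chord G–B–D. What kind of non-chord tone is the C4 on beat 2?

The harmony at that moment is G major triad (G, B, D); C4 is not a chord tone.
It is approached by step up from B3 and left by step down to B3.
Step away and step back to the same note — a neighbor tone (upper neighbor).

Upper neighbor tone.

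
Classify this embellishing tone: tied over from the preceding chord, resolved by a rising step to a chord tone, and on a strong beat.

Retardation.

Approach: by preparation — the pitch is first a chord tone, then held (tied or repeated) while the harmony changes under it. Departure: up by step. Metric position: strong.
A prepared dissonance that resolves upward by step — a retardation. (The same figure resolving downward would be a suspension.)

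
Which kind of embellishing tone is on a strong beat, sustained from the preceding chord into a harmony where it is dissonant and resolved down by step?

Approach: by preparation — the pitch is first a chord tone, then held (tied or repeated) while the harmony changes under it. Departure: down by step. Metric position: strong.
A prepared dissonance that resolves downward by step — a suspension. (The same figure resolving upward would be a retardation.)

Suspension.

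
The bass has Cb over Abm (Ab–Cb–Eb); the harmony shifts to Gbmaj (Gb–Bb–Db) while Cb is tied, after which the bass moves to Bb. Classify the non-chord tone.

Cb is a suspension.

The harmony at that moment is Gb major triad (Gb, Bb, Db); Cb is not a chord tone.
It is held over (the same pitch as the preceding Cb) and left by step down to Bb.
Held over from the previous chord and resolving down by step — a suspension.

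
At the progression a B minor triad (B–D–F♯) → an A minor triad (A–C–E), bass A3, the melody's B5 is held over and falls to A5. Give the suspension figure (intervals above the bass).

At the second chord the bass is A3. The suspended B5 lies a ninth above the bass; after resolving down by step to A5, the interval above the bass becomes an octave.
Suspension figures are named by those two intervals: 9–8.

9–8 suspension.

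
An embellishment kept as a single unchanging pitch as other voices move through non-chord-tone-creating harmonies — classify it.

Approach: none. Departure: none — a single pitch is sustained while the chords change around it, passing through harmonies that do not contain it.
No melodic motion at all; the dissonance is created entirely by the moving harmonies against the stationary note — a pedal tone (pedal point).

Pedal tone.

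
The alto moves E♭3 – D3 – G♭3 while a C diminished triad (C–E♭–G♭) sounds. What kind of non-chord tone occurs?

D3 is an escape tone.

The harmony at that moment is C diminished triad (C, E♭, G♭); D3 is not a chord tone.
It is approached by step down from E♭3 and left by leap up to G♭3.
Step in, leap out — an escape tone.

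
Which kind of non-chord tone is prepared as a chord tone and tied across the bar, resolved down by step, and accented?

Suspension.

Approach: by preparation — the pitch is first a chord tone, then held (tied or repeated) while the harmony changes under it. Departure: down by step. Metric position: strong.
A prepared dissonance that resolves downward by step — a suspension. (The same figure resolving upward would be a retardation.)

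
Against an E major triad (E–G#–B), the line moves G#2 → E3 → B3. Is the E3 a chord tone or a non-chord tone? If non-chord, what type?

E major triad contains E, G#, B; E is the root, so it is a chord tone.

Chord tone (the root of E major triad).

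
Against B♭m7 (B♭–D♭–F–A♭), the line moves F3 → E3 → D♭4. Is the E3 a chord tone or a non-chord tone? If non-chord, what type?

Non-chord tone — an escape tone.

The harmony at that moment is B♭ minor seventh chord (B♭, D♭, F, A♭); E3 is not a chord tone.
It is approached by step down from F3 and left by leap up to D♭4.
Step in, leap out — an escape tone.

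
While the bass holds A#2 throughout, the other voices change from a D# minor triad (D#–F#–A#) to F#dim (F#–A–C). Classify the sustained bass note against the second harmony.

The harmony at that moment is F# diminished triad (F#, A, C); A#2 is not a chord tone.
It is held over (the same pitch as the preceding A#2) and then sustained as the same pitch into the next harmony.
Sustained through a change of harmony — a pedal tone.

Pedal tone (pedal point).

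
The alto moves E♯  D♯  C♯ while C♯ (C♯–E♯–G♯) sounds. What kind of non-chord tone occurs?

D♯ is a passing tone.

The harmony at that moment is C♯ major triad (C♯, E♯, G♯); D♯ is not a chord tone.
It is approached by step down from E♯ and left by step down to C♯.
Step in, step out in the same direction — a passing tone.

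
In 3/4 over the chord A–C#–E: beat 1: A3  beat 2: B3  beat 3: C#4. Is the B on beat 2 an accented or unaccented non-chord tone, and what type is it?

The harmony at that moment is A major triad (A, C#, E); B3 is not a chord tone.
It is approached by step up from A3 and left by step up to C#4.
Step in, step out in the same direction — a passing tone.
It falls on a weak beat, so it is unaccented.

Unaccented passing tone.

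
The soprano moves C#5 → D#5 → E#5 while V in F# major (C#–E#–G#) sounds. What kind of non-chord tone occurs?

The harmony at that moment is C# major triad (C#, E#, G#); D#5 is not a chord tone.
It is approached by step up from C#5 and left by step up to E#5.
Step in, step out in the same direction — a passing tone.

D#5 is a passing tone.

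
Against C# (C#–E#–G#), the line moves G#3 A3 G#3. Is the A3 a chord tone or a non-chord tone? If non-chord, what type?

The harmony at that moment is C# major triad (C#, E#, G#); A3 is not a chord tone.
It is approached by step up from G#3 and left by step down to G#3.
Step away and step back to the same note — a neighbor tone (upper neighbor).

Non-chord tone — a neighbor tone.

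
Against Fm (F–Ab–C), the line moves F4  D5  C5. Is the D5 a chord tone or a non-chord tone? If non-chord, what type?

The harmony at that moment is F minor triad (F, Ab, C); D5 is not a chord tone.
It is approached by leap up from F4 and left by step down to C5.
Leap in, step out — an appoggiatura.

Non-chord tone — an appoggiatura.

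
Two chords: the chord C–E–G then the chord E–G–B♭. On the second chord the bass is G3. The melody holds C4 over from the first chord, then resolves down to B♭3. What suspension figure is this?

4–3 suspension.

At the second chord the bass is G3. The suspended C4 lies a fourth above the bass; after resolving down by step to B♭3, the interval above the bass becomes a third.
Suspension figures are named by those two intervals: 4–3.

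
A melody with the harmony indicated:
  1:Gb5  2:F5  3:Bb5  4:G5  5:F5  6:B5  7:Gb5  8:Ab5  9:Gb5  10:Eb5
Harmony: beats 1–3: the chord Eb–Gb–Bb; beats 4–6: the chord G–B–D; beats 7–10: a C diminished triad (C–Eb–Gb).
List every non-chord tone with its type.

F5 (beat 2) — escape tone; F5 (beat 5) — escape tone; Ab5 (beat 8) — neighbor tone.

The harmony at that moment is Eb minor triad (Eb, Gb, Bb); F5 is not a chord tone.
It is approached by step down from Gb5 and left by leap up to Bb5.
Step in, leap out — an escape tone.
The harmony at that moment is G major triad (G, B, D); F5 is not a chord tone.
It is approached by step down from G5 and left by leap up to B5.
Step in, leap out — an escape tone.
The harmony at that moment is C diminished triad (C, Eb, Gb); Ab5 is not a chord tone.
It is approached by step up from Gb5 and left by step down to Gb5.
Step away and step back to the same note — a neighbor tone (upper neighbor).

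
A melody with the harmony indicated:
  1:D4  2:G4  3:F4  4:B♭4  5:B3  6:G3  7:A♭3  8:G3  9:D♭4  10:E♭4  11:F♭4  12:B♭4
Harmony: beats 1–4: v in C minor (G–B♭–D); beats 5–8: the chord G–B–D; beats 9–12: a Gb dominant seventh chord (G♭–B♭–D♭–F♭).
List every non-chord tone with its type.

The harmony at that moment is G minor triad (G, B♭, D); F4 is not a chord tone.
It is approached by step down from G4 and left by leap up to B♭4.
Step in, leap out — an escape tone.
The harmony at that moment is G major triad (G, B, D); A♭3 is not a chord tone.
It is approached by step up from G3 and left by step down to G3.
Step away and step back to the same note — a neighbor tone (upper neighbor).
The harmony at that moment is G♭ dominant seventh chord (G♭, B♭, D♭, F♭); E♭4 is not a chord tone.
It is approached by step up from D♭4 and left by step up to F♭4.
Step in, step out in the same direction — a passing tone.

F4 (beat 3) — escape tone; A♭3 (beat 7) — neighbor tone; E♭4 (beat 10) — passing tone.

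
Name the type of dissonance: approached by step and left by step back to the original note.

Neighbor tone.

Approach: by step. Departure: by step in the opposite direction, back to the starting pitch.
Stepwise on both sides but reversing to return to the same chord tone — a neighbor tone. (Had it continued onward in the same direction it would be a passing tone instead.)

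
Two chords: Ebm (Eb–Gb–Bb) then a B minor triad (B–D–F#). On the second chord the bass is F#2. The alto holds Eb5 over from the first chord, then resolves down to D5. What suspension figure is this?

7–6 suspension.

At the second chord the bass is F#2. The suspended Eb5 lies a seventh above the bass; after resolving down by step to D5, the interval above the bass becomes a sixth.
Suspension figures are named by those two intervals: 7–6.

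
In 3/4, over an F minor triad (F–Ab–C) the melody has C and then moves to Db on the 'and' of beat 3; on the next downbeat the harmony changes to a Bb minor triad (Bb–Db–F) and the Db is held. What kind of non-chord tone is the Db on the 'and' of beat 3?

Anticipation.

The harmony at that moment is F minor triad (F, Ab, C); Db is not a chord tone.
It is approached by step up from C and then sustained as the same pitch into the next harmony.
Arriving early and becoming a chord tone when the harmony changes — an anticipation.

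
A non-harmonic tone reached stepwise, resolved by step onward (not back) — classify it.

Approach: by step. Departure: by step, continuing in the same direction.
Stepwise on both sides with no change of direction means the note fills in the space between two different chord tones — a passing tone. (Had it turned back to its starting note it would be a neighbor tone instead.)

Passing tone.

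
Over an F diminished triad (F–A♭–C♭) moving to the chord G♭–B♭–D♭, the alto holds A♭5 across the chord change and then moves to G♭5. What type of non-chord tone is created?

The harmony at that moment is G♭ major triad (G♭, B♭, D♭); A♭5 is not a chord tone.
It is held over (the same pitch as the preceding A♭5) and left by step down to G♭5.
Held over from the previous chord and resolving down by step — a suspension.

A♭5 is a suspension.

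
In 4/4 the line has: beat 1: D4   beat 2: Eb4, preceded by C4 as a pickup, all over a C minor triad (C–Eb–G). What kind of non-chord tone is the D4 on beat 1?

The harmony at that moment is C minor triad (C, Eb, G); D4 is not a chord tone.
It is approached by step up from C4 and left by step up to Eb4.
Step in, step out in the same direction — a passing tone.

Passing tone.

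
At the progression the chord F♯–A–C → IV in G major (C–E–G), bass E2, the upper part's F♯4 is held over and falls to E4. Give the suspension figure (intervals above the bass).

At the second chord the bass is E2. The suspended F♯4 lies a ninth above the bass; after resolving down by step to E4, the interval above the bass becomes an octave.
Suspension figures are named by those two intervals: 9–8.

9–8 suspension.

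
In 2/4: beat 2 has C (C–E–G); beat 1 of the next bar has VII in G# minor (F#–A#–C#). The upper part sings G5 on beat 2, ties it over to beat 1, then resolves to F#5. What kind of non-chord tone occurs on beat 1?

Suspension.

The harmony at that moment is F# major triad (F#, A#, C#); G5 is not a chord tone.
It is held over (the same pitch as the preceding G5) and left by step down to F#5.
Held over from the previous chord and resolving down by step — a suspension.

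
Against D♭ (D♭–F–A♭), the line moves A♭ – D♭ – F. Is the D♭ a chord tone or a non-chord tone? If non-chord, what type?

Db major triad contains D♭, F, A♭; D♭ is the root, so it is a chord tone.

Chord tone (the root of Db major triad).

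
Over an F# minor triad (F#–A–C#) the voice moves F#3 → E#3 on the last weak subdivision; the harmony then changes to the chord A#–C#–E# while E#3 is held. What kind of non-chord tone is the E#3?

The harmony at that moment is F# minor triad (F#, A, C#); E#3 is not a chord tone.
It is approached by step down from F#3 and then sustained as the same pitch into the next harmony.
Arriving early and becoming a chord tone when the harmony changes — an anticipation.

E#3 is an anticipation.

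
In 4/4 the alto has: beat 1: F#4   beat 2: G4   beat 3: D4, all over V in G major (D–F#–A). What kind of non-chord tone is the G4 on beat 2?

The harmony at that moment is D major triad (D, F#, A); G4 is not a chord tone.
It is approached by step up from F#4 and left by leap down to D4.
Step in, leap out, on a weak beat — an escape tone.

Escape tone.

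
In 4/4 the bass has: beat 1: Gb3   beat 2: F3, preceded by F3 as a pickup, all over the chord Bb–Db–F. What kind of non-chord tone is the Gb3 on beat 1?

The harmony at that moment is Bb minor triad (Bb, Db, F); Gb3 is not a chord tone.
It is approached by step up from F3 and left by step down to F3.
Step away and step back to the same note — a neighbor tone (upper neighbor).

Upper neighbor tone.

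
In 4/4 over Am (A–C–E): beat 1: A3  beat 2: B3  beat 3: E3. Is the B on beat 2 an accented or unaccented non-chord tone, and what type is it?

Unaccented escape tone.

The harmony at that moment is A minor triad (A, C, E); B3 is not a chord tone.
It is approached by step up from A3 and left by leap down to E3.
Step in, leap out — an escape tone.
It falls on a weak beat, so it is unaccented.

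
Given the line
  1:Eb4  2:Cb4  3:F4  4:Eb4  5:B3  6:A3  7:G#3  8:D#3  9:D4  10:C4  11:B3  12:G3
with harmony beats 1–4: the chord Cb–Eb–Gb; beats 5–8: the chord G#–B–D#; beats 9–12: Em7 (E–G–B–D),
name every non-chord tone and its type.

F4 (beat 3) — appoggiatura; A3 (beat 6) — passing tone; C4 (beat 10) — passing tone.

The harmony at that moment is Cb major triad (Cb, Eb, Gb); F4 is not a chord tone.
It is approached by leap up from Cb4 and left by step down to Eb4.
Leap in, step out — an appoggiatura.
The harmony at that moment is G# minor triad (G#, B, D#); A3 is not a chord tone.
It is approached by step down from B3 and left by step down to G#3.
Step in, step out in the same direction — a passing tone.
The harmony at that moment is E minor seventh chord (E, G, B, D); C4 is not a chord tone.
It is approached by step down from D4 and left by step down to B3.
Step in, step out in the same direction — a passing tone.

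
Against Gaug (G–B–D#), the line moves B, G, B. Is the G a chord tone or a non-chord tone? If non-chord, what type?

Chord tone (the root of G augmented triad).

G augmented triad contains G, B, D#; G is the root, so it is a chord tone.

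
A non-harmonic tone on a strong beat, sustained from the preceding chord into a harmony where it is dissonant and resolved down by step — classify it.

Suspension.

Approach: by preparation — the pitch is first a chord tone, then held (tied or repeated) while the harmony changes under it. Departure: down by step. Metric position: strong.
A prepared dissonance that resolves downward by step — a suspension. (The same figure resolving upward would be a retardation.)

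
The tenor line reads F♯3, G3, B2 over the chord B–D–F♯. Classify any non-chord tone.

G3 is an escape tone.

The harmony at that moment is B minor triad (B, D, F♯); G3 is not a chord tone.
It is approached by step up from F♯3 and left by leap down to B2.
Step in, leap out — an escape tone.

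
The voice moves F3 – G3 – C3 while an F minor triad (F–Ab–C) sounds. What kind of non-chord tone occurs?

G3 is an escape tone.

The harmony at that moment is F minor triad (F, Ab, C); G3 is not a chord tone.
It is approached by step up from F3 and left by leap down to C3.
Step in, leap out — an escape tone.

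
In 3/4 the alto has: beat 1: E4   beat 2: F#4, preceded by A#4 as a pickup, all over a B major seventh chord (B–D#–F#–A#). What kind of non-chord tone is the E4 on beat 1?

The harmony at that moment is B major seventh chord (B, D#, F#, A#); E4 is not a chord tone.
It is approached by leap down from A#4 and left by step up to F#4.
Leap in, step out, metrically accented — an appoggiatura.

Appoggiatura.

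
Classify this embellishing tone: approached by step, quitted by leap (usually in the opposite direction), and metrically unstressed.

Escape tone.

Approach: by step. Departure: by leap. Metric position: weak.
Step in, leap out, from a weak position — an escape tone (échappée). (It is the mirror image of the appoggiatura, which leaps in and steps out on a strong beat.)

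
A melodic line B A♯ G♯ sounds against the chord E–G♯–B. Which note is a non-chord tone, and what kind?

The harmony at that moment is E major triad (E, G♯, B); A♯ is not a chord tone.
It is approached by step down from B and left by step down to G♯.
Step in, step out in the same direction — a passing tone.

A♯ is a passing tone.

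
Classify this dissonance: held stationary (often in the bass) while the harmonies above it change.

Pedal tone.

Approach: none. Departure: none — a single pitch is sustained while the chords change around it, passing through harmonies that do not contain it.
No melodic motion at all; the dissonance is created entirely by the moving harmonies against the stationary note — a pedal tone (pedal point).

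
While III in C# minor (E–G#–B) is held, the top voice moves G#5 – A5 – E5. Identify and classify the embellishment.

A5 is an escape tone.

The harmony at that moment is E major triad (E, G#, B); A5 is not a chord tone.
It is approached by step up from G#5 and left by leap down to E5.
Step in, leap out — an escape tone.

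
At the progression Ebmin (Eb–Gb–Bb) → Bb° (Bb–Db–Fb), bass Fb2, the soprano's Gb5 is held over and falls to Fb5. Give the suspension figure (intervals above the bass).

At the second chord the bass is Fb2. The suspended Gb5 lies a ninth above the bass; after resolving down by step to Fb5, the interval above the bass becomes an octave.
Suspension figures are named by those two intervals: 9–8.

9–8 suspension.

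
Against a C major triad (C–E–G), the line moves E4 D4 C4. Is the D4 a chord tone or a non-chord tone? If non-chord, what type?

The harmony at that moment is C major triad (C, E, G); D4 is not a chord tone.
It is approached by step down from E4 and left by step down to C4.
Step in, step out in the same direction — a passing tone.

Non-chord tone — a passing tone.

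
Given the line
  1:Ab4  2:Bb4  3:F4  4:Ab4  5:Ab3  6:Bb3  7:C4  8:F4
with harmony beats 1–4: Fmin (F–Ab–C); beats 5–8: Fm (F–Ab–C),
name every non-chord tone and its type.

Bb4 (beat 2) — escape tone; Bb3 (beat 6) — passing tone.

The harmony at that moment is F minor triad (F, Ab, C); Bb4 is not a chord tone.
It is approached by step up from Ab4 and left by leap down to F4.
Step in, leap out — an escape tone.
The harmony at that moment is F minor triad (F, Ab, C); Bb3 is not a chord tone.
It is approached by step up from Ab3 and left by step up to C4.
Step in, step out in the same direction — a passing tone.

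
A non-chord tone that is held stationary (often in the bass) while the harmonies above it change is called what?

Approach: none. Departure: none — a single pitch is sustained while the chords change around it, passing through harmonies that do not contain it.
No melodic motion at all; the dissonance is created entirely by the moving harmonies against the stationary note — a pedal tone (pedal point).

Pedal tone.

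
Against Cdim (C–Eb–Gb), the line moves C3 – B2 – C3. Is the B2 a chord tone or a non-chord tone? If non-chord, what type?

The harmony at that moment is C diminished triad (C, Eb, Gb); B2 is not a chord tone.
It is approached by step down from C3 and left by step up to C3.
Step away and step back to the same note — a neighbor tone (lower neighbor).

Non-chord tone — a neighbor tone.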